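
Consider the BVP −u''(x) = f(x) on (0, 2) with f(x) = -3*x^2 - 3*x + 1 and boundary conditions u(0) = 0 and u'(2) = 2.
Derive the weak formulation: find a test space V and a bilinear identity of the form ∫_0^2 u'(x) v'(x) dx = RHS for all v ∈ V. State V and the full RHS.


V = {v ∈ H^1(0, 2) : v(0) = 0} (test functions vanish at x = 0 where u is specified); weak form: ∫_0^2 u'v' dx = ∫_0^2 (-3*x^2 - 3*x + 1) v dx + 2·v(2) for all v ∈ V.

Multiply both sides by a test function v and integrate from 0 to 2:
  ∫_0^2 −u''(x) v(x) dx = ∫_0^2 f(x) v(x) dx.
Integrate the LHS by parts once:
  ∫_0^2 −u'' v dx = −[u'(x) v(x)]_0^2 + ∫_0^2 u'(x) v'(x) dx.
Thus ∫_0^2 u'(x) v'(x) dx = ∫_0^2 f(x) v(x) dx + [u'(x) v(x)]_0^2.
Choose V so that boundary terms are either known or forced to vanish.
Mixed BC: u(0) = 0 (Dirichlet) and u'(2) = 2 (Neumann). Define V = {v ∈ H^1(0, 2) : v(0) = 0}. Then [u' v]_0^2 = u'(2)·v(2) − u'(0)·0 = 2·v(2).
Weak formulation: find u (satisfying any essential BC) such that ∫_0^2 u'(x) v'(x) dx = ∫_0^2 f v dx + 2·v(2) for all v ∈ V (Dirichlet at 0 absorbed into V; Neumann datum at x = 2 contributes the boundary term).
Substituting f(x) = -3*x^2 - 3*x + 1, the right-hand side is ∫_0^2 (-3*x^2 - 3*x + 1) v dx + 2·v(2).


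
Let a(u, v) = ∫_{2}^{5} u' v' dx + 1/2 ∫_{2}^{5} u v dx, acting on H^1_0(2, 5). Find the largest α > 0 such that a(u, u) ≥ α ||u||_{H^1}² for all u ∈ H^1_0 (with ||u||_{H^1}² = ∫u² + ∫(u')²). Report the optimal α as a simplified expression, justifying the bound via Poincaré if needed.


α = (9/2 + π^2)/(9 + π^2)

Coercivity of a(·,·) on H^1_0(2, 5) means a(u, u) ≥ α ||u||_{H^1}² for every u ∈ H^1_0.
The interval has length L = 3, and Poincaré/coercivity depend only on L. Here a(u, u) = ∫(u')² + (1/2)·∫u².
Here 0 < c = 1/2 < 1. The condition a(u,u) ≥ α||u||_{H^1}² reads (1−α)∫(u')² ≥ (α−c)∫u². Any admissible α is ≤ 1 (rapidly oscillating u have ∫u²/∫(u')² → 0), and α = 1 would force 0 ≥ (1−c)∫u², impossible since c < 1; so 1−α > 0. By the sharp Poincaré inequality on H^1_0 of an interval of length L, ∫(u')² ≥ (π/L)²∫u² with equality for the first sine mode sin(π(x−x₀)/L) (x₀ the left endpoint), so the inequality holds for all u iff (1−α)(π/L)² ≥ α − c, i.e. α ≤ ((π/L)² + c)/((π/L)² + 1) = (1 + c(L/π)²)/(1 + (L/π)²). With (π/L)² = π^2/9 and c = 1/2, the largest admissible constant is α = ((π/L)² + c)/((π/L)² + 1).
Simplifying, α = (9/2 + π^2)/(9 + π^2).


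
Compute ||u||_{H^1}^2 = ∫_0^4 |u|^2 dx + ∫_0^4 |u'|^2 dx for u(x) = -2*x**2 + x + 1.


||u||_{H^1}^2 = 12008/15

The H^1 norm (squared) on an interval (0, L) is
  ||u||_{H^1}^2 = ∫_0^L u(x)^2 dx + ∫_0^L u'(x)^2 dx.
Compute u'(x) = 1 - 4*x.
Then u(x)^2 = 4*x**4 - 4*x**3 - 3*x**2 + 2*x + 1 and u'(x)^2 = 16*x**2 - 8*x + 1.
Integrate each monomial from 0 to 4 using ∫_0^4 c·x^n dx = c·4^(n+1)/(n+1):
  ∫_0^4 u(x)^2 dx = ∫_0^4 (4*x^4 - 4*x^3 - 3*x^2 + 2*x + 1) dx. Term by term:
    ∫_0^4 4*x^4 dx = 4096/5;  ∫_0^4 -4*x^3 dx = -256;  ∫_0^4 -3*x^2 dx = -64;
    ∫_0^4 2*x dx = 16;  ∫_0^4 1 dx = 4.
  Sum: 4096/5 − 256 − 64 + 16 + 4 = 2596/5.
  ∫_0^4 u'(x)^2 dx = ∫_0^4 (16*x^2 - 8*x + 1) dx. Term by term:
    ∫_0^4 16*x^2 dx = 1024/3;  ∫_0^4 -8*x dx = -64;  ∫_0^4 1 dx = 4.
  Sum: 1024/3 − 64 + 4 = 844/3.
Adding: ||u||_{H^1}^2 = 2596/5 + 844/3 = 12008/15.


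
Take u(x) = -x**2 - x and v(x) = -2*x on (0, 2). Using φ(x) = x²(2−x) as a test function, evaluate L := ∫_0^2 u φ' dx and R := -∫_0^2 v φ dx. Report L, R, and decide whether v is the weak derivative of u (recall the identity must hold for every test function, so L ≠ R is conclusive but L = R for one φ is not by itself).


LHS = 68/15, RHS = 16/5. No, v is not the weak derivative of u.

u(x) = -x**2 - x, classical derivative u'(x) = -2*x - 1.
φ(x) = x²(2−x), so φ'(x) = x*(4 - 3*x).
Note φ(0) = φ(2) = 0, so the boundary term u·φ vanishes.
LHS = ∫_0^2 u(x) φ'(x) dx = ∫_0^2 (3*x^4 - x^3 - 4*x^2) dx. Term by term:
  ∫_0^2 3*x^4 dx = 96/5;  ∫_0^2 -x^3 dx = -4;  ∫_0^2 -4*x^2 dx = -32/3.
Sum: 96/5 − 4 − 32/3 = 68/15.
So LHS = 68/15.
∫_0^2 v(x) φ(x) dx = ∫_0^2 (2*x^4 - 4*x^3) dx. Term by term:
  ∫_0^2 2*x^4 dx = 64/5;  ∫_0^2 -4*x^3 dx = -16.
Sum: 64/5 − 16 = -16/5.
So RHS = -∫_0^2 v(x) φ(x) dx = 16/5.
LHS − RHS = 4/3 ≠ 0, so the identity fails.
(For a valid weak derivative the identity must hold for EVERY test function, in particular this one. The failure shows v is NOT the weak derivative of u.)
Correct weak derivative would be u'(x) = -2*x - 1.


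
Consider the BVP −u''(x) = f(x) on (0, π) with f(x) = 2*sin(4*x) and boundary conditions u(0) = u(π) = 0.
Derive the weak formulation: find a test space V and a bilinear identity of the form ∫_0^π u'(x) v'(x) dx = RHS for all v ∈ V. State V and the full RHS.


V = H^1_0(0, π) (so v(0) = v(π) = 0); weak form: ∫_0^π u'v' dx = ∫_0^π (2*sin(4*x)) v dx for all v ∈ V.

Multiply both sides by a test function v and integrate from 0 to π:
  ∫_0^π −u''(x) v(x) dx = ∫_0^π f(x) v(x) dx.
Integrate the LHS by parts once:
  ∫_0^π −u'' v dx = −[u'(x) v(x)]_0^π + ∫_0^π u'(x) v'(x) dx.
Thus ∫_0^π u'(x) v'(x) dx = ∫_0^π f(x) v(x) dx + [u'(x) v(x)]_0^π.
Choose V so that boundary terms are either known or forced to vanish.
u is Dirichlet: u(0) = u(π) = 0. Let V = H^1_0(0, π); then v(0) = v(π) = 0, and [u' v]_0^π = 0.
Weak formulation: find u (satisfying any essential BC) such that ∫_0^π u'(x) v'(x) dx = ∫_0^π f v dx for all v ∈ V.
Substituting f(x) = 2*sin(4*x), the right-hand side is ∫_0^π (2*sin(4*x)) v dx.


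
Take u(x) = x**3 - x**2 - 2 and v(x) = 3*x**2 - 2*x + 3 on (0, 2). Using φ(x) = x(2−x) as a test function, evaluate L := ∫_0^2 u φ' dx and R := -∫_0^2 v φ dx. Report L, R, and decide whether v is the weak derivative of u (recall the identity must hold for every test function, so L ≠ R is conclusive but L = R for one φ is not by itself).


LHS = -32/15, RHS = -92/15. No, v is not the weak derivative of u.

u(x) = x**3 - x**2 - 2, classical derivative u'(x) = 3*x**2 - 2*x.
φ(x) = x(2−x), so φ'(x) = 2 - 2*x.
Note φ(0) = φ(2) = 0, so the boundary term u·φ vanishes.
LHS = ∫_0^2 u(x) φ'(x) dx = ∫_0^2 (-2*x^4 + 4*x^3 - 2*x^2 + 4*x - 4) dx. Term by term:
  ∫_0^2 -2*x^4 dx = -64/5;  ∫_0^2 4*x^3 dx = 16;  ∫_0^2 -2*x^2 dx = -16/3;
  ∫_0^2 4*x dx = 8;  ∫_0^2 -4 dx = -8.
Sum: -64/5 + 16 − 16/3 + 8 − 8 = -32/15.
So LHS = -32/15.
∫_0^2 v(x) φ(x) dx = ∫_0^2 (-3*x^4 + 8*x^3 - 7*x^2 + 6*x) dx. Term by term:
  ∫_0^2 -3*x^4 dx = -96/5;  ∫_0^2 8*x^3 dx = 32;  ∫_0^2 -7*x^2 dx = -56/3;
  ∫_0^2 6*x dx = 12.
Sum: -96/5 + 32 − 56/3 + 12 = 92/15.
So RHS = -∫_0^2 v(x) φ(x) dx = -92/15.
LHS − RHS = 4 ≠ 0, so the identity fails.
(For a valid weak derivative the identity must hold for EVERY test function, in particular this one. The failure shows v is NOT the weak derivative of u.)
Correct weak derivative would be u'(x) = 3*x**2 - 2*x.


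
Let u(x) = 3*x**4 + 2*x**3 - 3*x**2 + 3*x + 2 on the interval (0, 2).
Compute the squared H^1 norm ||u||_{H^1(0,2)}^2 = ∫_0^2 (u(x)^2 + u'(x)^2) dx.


||u||_{H^1}^2 = 31606/7

The H^1 norm (squared) on an interval (0, L) is
  ||u||_{H^1}^2 = ∫_0^L u(x)^2 dx + ∫_0^L u'(x)^2 dx.
Compute u'(x) = 12*x**3 + 6*x**2 - 6*x + 3.
Then u(x)^2 = 9*x**8 + 12*x**7 - 14*x**6 + 6*x**5 + 33*x**4 - 10*x**3 - 3*x**2 + 12*x + 4 and u'(x)^2 = 144*x**6 + 144*x**5 - 108*x**4 + 72*x**2 - 36*x + 9.
Integrate each monomial from 0 to 2 using ∫_0^2 c·x^n dx = c·2^(n+1)/(n+1):
  ∫_0^2 u(x)^2 dx = ∫_0^2 (9*x^8 + 12*x^7 - 14*x^6 + 6*x^5 + 33*x^4 - 10*x^3 - 3*x^2 + 12*x + 4) dx. Term by term:
    ∫_0^2 9*x^8 dx = 512;  ∫_0^2 12*x^7 dx = 384;  ∫_0^2 -14*x^6 dx = -256;
    ∫_0^2 6*x^5 dx = 64;  ∫_0^2 33*x^4 dx = 1056/5;  ∫_0^2 -10*x^3 dx = -40;
    ∫_0^2 -3*x^2 dx = -8;  ∫_0^2 12*x dx = 24;  ∫_0^2 4 dx = 8.
  Sum: 512 + 384 − 256 + 64 + 1056/5 − 40 − 8 + 24 + 8 = 4496/5.
  ∫_0^2 u'(x)^2 dx = ∫_0^2 (144*x^6 + 144*x^5 - 108*x^4 + 72*x^2 - 36*x + 9) dx. Term by term:
    ∫_0^2 144*x^6 dx = 18432/7;  ∫_0^2 144*x^5 dx = 1536;  ∫_0^2 -108*x^4 dx = -3456/5;
    ∫_0^2 72*x^2 dx = 192;  ∫_0^2 -36*x dx = -72;  ∫_0^2 9 dx = 18.
  Sum: 18432/7 + 1536 − 3456/5 + 192 − 72 + 18 = 126558/35.
Adding: ||u||_{H^1}^2 = 4496/5 + 126558/35 = 31606/7.


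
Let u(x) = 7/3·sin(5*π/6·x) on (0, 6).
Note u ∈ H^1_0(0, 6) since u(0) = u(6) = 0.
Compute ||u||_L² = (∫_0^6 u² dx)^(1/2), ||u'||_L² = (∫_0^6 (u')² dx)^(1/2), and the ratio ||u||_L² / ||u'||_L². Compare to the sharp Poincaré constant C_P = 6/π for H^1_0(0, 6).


||u||_L² / ||u'||_L² = 6/(5*π) < C_P = 6/π.

u(x) = 7/3·sin(5*π/6·x), so u'(x) = 35*π*cos(5*π*x/6)/18.
Writing u(x) = A·sin(kπx/L) with A = 7/3 and k = 5, use ∫_0^L sin²(kπx/L) dx = L/2 and ∫_0^L cos²(kπx/L) dx = L/2.
u² = 49/9·sin²(5*π/6·x) and (u')² = 1225*π^2/324·cos²(5*π/6·x), and each of sin², cos² integrates to L/2 = 3 over (0, 6).
∫_0^6 u² dx = 49/3, so ||u||_L² = 7*sqrt(3)/3.
∫_0^6 (u')² dx = 1225*π^2/108, so ||u'||_L² = 35*sqrt(3)*π/18.
Ratio ||u||_L² / ||u'||_L² = 6/(5*π).
Sharp Poincaré constant on H^1_0(0, 6) is C_P = L/π = 6/π, achieved by sin(π/6·x).
This is the k = 5 harmonic; the ratio L/(kπ) is strictly less than C_P = L/π, consistent with the sharp inequality ||u||_L² ≤ C_P ||u'||_L².


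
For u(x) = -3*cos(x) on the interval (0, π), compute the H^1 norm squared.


||u||_{H^1(0,π)}^2 = 9*π

u'(x) = 3*sin(x).
Expand u² and (u')² and integrate term by term on (0, π), using: for integers n ≥ 1, ∫_0^π sin²(nx) dx = ∫_0^π cos²(nx) dx = π/2; for n ≠ n', ∫_0^π sin(nx)sin(n'x) dx = ∫_0^π cos(nx)cos(n'x) dx = 0; and by product-to-sum, ∫_0^π sin(nx)cos(n'x) dx = ½∫_0^π [sin((n+n')x) + sin((n−n')x)] dx, which is 0 when n+n' is even and 2n/(n²−n'²) when n+n' is odd (it need not vanish on (0, π)).
  u² squared terms: (-3)²·∫cos(x)² dx = 9·π/2 = 9*π/2.
  So ∫_0^π u² dx = 9*π/2.
  (u')² squared terms: (3)²·∫sin(x)² dx = 9·π/2 = 9*π/2.
  So ∫_0^π (u')² dx = 9*π/2.
||u||_{H^1}^2 = (9*π/2) + (9*π/2) = 9*π.


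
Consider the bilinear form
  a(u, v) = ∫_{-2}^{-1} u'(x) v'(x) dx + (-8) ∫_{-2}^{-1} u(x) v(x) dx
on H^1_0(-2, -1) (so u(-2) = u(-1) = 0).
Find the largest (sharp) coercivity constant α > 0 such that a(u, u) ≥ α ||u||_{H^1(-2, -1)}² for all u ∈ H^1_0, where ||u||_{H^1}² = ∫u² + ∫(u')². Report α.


α = (-8 + π^2)/(1 + π^2)

Coercivity of a(·,·) on H^1_0(-2, -1) means a(u, u) ≥ α ||u||_{H^1}² for every u ∈ H^1_0.
The interval has length L = 1, and Poincaré/coercivity depend only on L. Here a(u, u) = ∫(u')² + (-8)·∫u².
Here c = -8 < 0 with |c| < (π/L)² = π^2, so coercivity still holds. The condition a(u,u) ≥ α||u||_{H^1}² reads (1−α)∫(u')² ≥ (α−c)∫u². Any admissible α is ≤ 1 (rapidly oscillating u have ∫u²/∫(u')² → 0), and α = 1 would force 0 ≥ (1−c)∫u², impossible since c < 1; so 1−α > 0. By the sharp Poincaré inequality on H^1_0 of an interval of length L, ∫(u')² ≥ (π/L)²∫u² with equality for the first sine mode sin(π(x−x₀)/L) (x₀ the left endpoint), so the inequality holds for all u iff (1−α)(π/L)² ≥ α − c, i.e. α ≤ ((π/L)² + c)/((π/L)² + 1) = (1 + c(L/π)²)/(1 + (L/π)²). (Direct route, valid since c ≤ 0: Poincaré gives c∫u² ≥ c(L/π)²∫(u')², so a(u,u) ≥ (1 + c(L/π)²)∫(u')², while ||u||_{H^1}² ≤ (1 + (L/π)²)∫(u')²; dividing yields the same α.) With (π/L)² = π^2 and c = -8, the largest admissible constant is α = ((π/L)² + c)/((π/L)² + 1).
Simplifying, α = (-8 + π^2)/(1 + π^2).


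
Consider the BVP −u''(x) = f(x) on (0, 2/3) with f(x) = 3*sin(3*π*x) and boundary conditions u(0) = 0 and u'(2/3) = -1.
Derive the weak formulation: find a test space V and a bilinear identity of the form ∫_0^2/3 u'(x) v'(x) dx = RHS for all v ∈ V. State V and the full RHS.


V = {v ∈ H^1(0, 2/3) : v(0) = 0} (test functions vanish at x = 0 where u is specified); weak form: ∫_0^2/3 u'v' dx = ∫_0^2/3 (3*sin(3*π*x)) v dx − v(2/3) for all v ∈ V.

Multiply both sides by a test function v and integrate from 0 to 2/3:
  ∫_0^2/3 −u''(x) v(x) dx = ∫_0^2/3 f(x) v(x) dx.
Integrate the LHS by parts once:
  ∫_0^2/3 −u'' v dx = −[u'(x) v(x)]_0^2/3 + ∫_0^2/3 u'(x) v'(x) dx.
Thus ∫_0^2/3 u'(x) v'(x) dx = ∫_0^2/3 f(x) v(x) dx + [u'(x) v(x)]_0^2/3.
Choose V so that boundary terms are either known or forced to vanish.
Mixed BC: u(0) = 0 (Dirichlet) and u'(2/3) = -1 (Neumann). Define V = {v ∈ H^1(0, 2/3) : v(0) = 0}. Then [u' v]_0^2/3 = u'(2/3)·v(2/3) − u'(0)·0 = − v(2/3).
Weak formulation: find u (satisfying any essential BC) such that ∫_0^2/3 u'(x) v'(x) dx = ∫_0^2/3 f v dx − v(2/3) for all v ∈ V (Dirichlet at 0 absorbed into V; Neumann datum at x = 2/3 contributes the boundary term).
Substituting f(x) = 3*sin(3*π*x), the right-hand side is ∫_0^2/3 (3*sin(3*π*x)) v dx − v(2/3).


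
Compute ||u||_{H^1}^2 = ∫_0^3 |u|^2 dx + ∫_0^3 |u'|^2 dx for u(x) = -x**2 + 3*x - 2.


||u||_{H^1}^2 = 111/10

The H^1 norm (squared) on an interval (0, L) is
  ||u||_{H^1}^2 = ∫_0^L u(x)^2 dx + ∫_0^L u'(x)^2 dx.
Compute u'(x) = 3 - 2*x.
Then u(x)^2 = x**4 - 6*x**3 + 13*x**2 - 12*x + 4 and u'(x)^2 = 4*x**2 - 12*x + 9.
Integrate each monomial from 0 to 3 using ∫_0^3 c·x^n dx = c·3^(n+1)/(n+1):
  ∫_0^3 u(x)^2 dx = ∫_0^3 (x^4 - 6*x^3 + 13*x^2 - 12*x + 4) dx. Term by term:
    ∫_0^3 x^4 dx = 243/5;  ∫_0^3 -6*x^3 dx = -243/2;  ∫_0^3 13*x^2 dx = 117;
    ∫_0^3 -12*x dx = -54;  ∫_0^3 4 dx = 12.
  Sum: 243/5 − 243/2 + 117 − 54 + 12 = 21/10.
  ∫_0^3 u'(x)^2 dx = ∫_0^3 (4*x^2 - 12*x + 9) dx. Term by term:
    ∫_0^3 4*x^2 dx = 36;  ∫_0^3 -12*x dx = -54;  ∫_0^3 9 dx = 27.
  Sum: 36 − 54 + 27 = 9.
Adding: ||u||_{H^1}^2 = 21/10 + 9 = 111/10.


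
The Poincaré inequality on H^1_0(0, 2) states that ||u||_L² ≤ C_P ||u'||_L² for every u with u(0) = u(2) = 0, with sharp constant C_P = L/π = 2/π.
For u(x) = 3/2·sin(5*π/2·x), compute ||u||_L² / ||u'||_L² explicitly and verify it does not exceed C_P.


||u||_L² / ||u'||_L² = 2/(5*π) < C_P = 2/π.

u(x) = 3/2·sin(5*π/2·x), so u'(x) = 15*π*cos(5*π*x/2)/4.
Writing u(x) = A·sin(kπx/L) with A = 3/2 and k = 5, use ∫_0^L sin²(kπx/L) dx = L/2 and ∫_0^L cos²(kπx/L) dx = L/2.
u² = 9/4·sin²(5*π/2·x) and (u')² = 225*π^2/16·cos²(5*π/2·x), and each of sin², cos² integrates to L/2 = 1 over (0, 2).
∫_0^2 u² dx = 9/4, so ||u||_L² = 3/2.
∫_0^2 (u')² dx = 225*π^2/16, so ||u'||_L² = 15*π/4.
Ratio ||u||_L² / ||u'||_L² = 2/(5*π).
Sharp Poincaré constant on H^1_0(0, 2) is C_P = L/π = 2/π, achieved by sin(π/2·x).
This is the k = 5 harmonic; the ratio L/(kπ) is strictly less than C_P = L/π, consistent with the sharp inequality ||u||_L² ≤ C_P ||u'||_L².


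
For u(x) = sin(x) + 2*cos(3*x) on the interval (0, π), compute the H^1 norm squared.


||u||_{H^1(0,π)}^2 = 21*π

u'(x) = -6*sin(3*x) + cos(x).
Expand u² and (u')² and integrate term by term on (0, π), using: for integers n ≥ 1, ∫_0^π sin²(nx) dx = ∫_0^π cos²(nx) dx = π/2; for n ≠ n', ∫_0^π sin(nx)sin(n'x) dx = ∫_0^π cos(nx)cos(n'x) dx = 0; and by product-to-sum, ∫_0^π sin(nx)cos(n'x) dx = ½∫_0^π [sin((n+n')x) + sin((n−n')x)] dx, which is 0 when n+n' is even and 2n/(n²−n'²) when n+n' is odd (it need not vanish on (0, π)).
  u² squared terms: (2)²·∫cos(3x)² dx = 4·π/2 = 2*π;  (1)²·∫sin(x)² dx = 1·π/2 = π/2.
  u² cross terms: 2·(2)·(1)·∫cos(3x)·sin(x) dx = 4·(0) = 0.
  So ∫_0^π u² dx = 2*π + π/2 + 0 = 5*π/2.
  (u')² squared terms: (-6)²·∫sin(3x)² dx = 36·π/2 = 18*π;  (1)²·∫cos(x)² dx = 1·π/2 = π/2.
  (u')² cross terms: 2·(-6)·(1)·∫sin(3x)·cos(x) dx = -12·(0) = 0.
  So ∫_0^π (u')² dx = 18*π + π/2 + 0 = 37*π/2.
||u||_{H^1}^2 = (5*π/2) + (37*π/2) = 21*π.


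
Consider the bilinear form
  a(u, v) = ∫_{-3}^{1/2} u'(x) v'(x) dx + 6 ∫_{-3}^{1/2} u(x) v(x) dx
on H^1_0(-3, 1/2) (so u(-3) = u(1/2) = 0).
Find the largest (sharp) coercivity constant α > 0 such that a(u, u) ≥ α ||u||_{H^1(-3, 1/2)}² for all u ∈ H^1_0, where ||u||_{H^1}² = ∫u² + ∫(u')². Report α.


α = 1

Coercivity of a(·,·) on H^1_0(-3, 1/2) means a(u, u) ≥ α ||u||_{H^1}² for every u ∈ H^1_0.
The interval has length L = 7/2, and Poincaré/coercivity depend only on L. Here a(u, u) = ∫(u')² + (6)·∫u².
Here c = 6 ≥ 1, so a(u,u) = ∫(u')² + c∫u² ≥ ∫(u')² + ∫u² = ||u||_{H^1}², i.e. α = 1 works. No larger α is possible: a(u,u) ≥ α||u||_{H^1}² means (1−α)∫(u')² ≥ (α−c)∫u², and for the modes u_n = sin(nπ(x−x₀)/L) (x₀ the left endpoint) one has ∫u_n²/∫(u_n')² = (L/(nπ))² → 0, so a(u_n,u_n)/||u_n||_{H^1}² → 1. Hence the optimal constant is α = 1.
Therefore α = 1.


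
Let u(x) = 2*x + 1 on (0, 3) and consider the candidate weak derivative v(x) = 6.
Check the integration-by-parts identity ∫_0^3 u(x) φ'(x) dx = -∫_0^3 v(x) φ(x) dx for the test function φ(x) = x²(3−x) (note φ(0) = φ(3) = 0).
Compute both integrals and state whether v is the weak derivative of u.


LHS = -27/2, RHS = -81/2. No, v is not the weak derivative of u.

u(x) = 2*x + 1, classical derivative u'(x) = 2.
φ(x) = x²(3−x), so φ'(x) = 3*x*(2 - x).
Note φ(0) = φ(3) = 0, so the boundary term u·φ vanishes.
LHS = ∫_0^3 u(x) φ'(x) dx = ∫_0^3 (-6*x^3 + 9*x^2 + 6*x) dx. Term by term:
  ∫_0^3 -6*x^3 dx = -243/2;  ∫_0^3 9*x^2 dx = 81;  ∫_0^3 6*x dx = 27.
Sum: -243/2 + 81 + 27 = -27/2.
So LHS = -27/2.
∫_0^3 v(x) φ(x) dx = ∫_0^3 (-6*x^3 + 18*x^2) dx. Term by term:
  ∫_0^3 -6*x^3 dx = -243/2;  ∫_0^3 18*x^2 dx = 162.
Sum: -243/2 + 162 = 81/2.
So RHS = -∫_0^3 v(x) φ(x) dx = -81/2.
LHS − RHS = 27 ≠ 0, so the identity fails.
(For a valid weak derivative the identity must hold for EVERY test function, in particular this one. The failure shows v is NOT the weak derivative of u.)
Correct weak derivative would be u'(x) = 2.


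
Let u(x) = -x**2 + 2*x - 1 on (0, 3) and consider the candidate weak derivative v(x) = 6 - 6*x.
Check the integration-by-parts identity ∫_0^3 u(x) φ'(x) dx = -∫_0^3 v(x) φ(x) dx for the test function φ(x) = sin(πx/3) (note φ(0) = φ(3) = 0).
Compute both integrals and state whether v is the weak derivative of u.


LHS = 6/π, RHS = 18/π. No, v is not the weak derivative of u.

u(x) = -x**2 + 2*x - 1, classical derivative u'(x) = 2 - 2*x.
φ(x) = sin(πx/3), so φ'(x) = π*cos(π*x/3)/3.
Note φ(0) = φ(3) = 0, so the boundary term u·φ vanishes.
LHS = ∫_0^3 u(x) φ'(x) dx = ∫_0^3 (-π*x^2*cos(π*x/3)/3 + 2*π*x*cos(π*x/3)/3 - π*cos(π*x/3)/3) dx. Term by term:
  ∫_0^3 -π*cos(π*x/3)/3 dx = 0;  ∫_0^3 -π*x^2*cos(π*x/3)/3 dx = 18/π;  ∫_0^3 2*π*x*cos(π*x/3)/3 dx = -12/π.
Sum: 0 + 18/π − 12/π = 6/π.
So LHS = 6/π.
∫_0^3 v(x) φ(x) dx = ∫_0^3 (-6*x*sin(π*x/3) + 6*sin(π*x/3)) dx. Term by term:
  ∫_0^3 6*sin(π*x/3) dx = 36/π;  ∫_0^3 -6*x*sin(π*x/3) dx = -54/π.
Sum: 36/π − 54/π = -18/π.
So RHS = -∫_0^3 v(x) φ(x) dx = 18/π.
LHS − RHS = -12/π ≠ 0, so the identity fails.
(For a valid weak derivative the identity must hold for EVERY test function, in particular this one. The failure shows v is NOT the weak derivative of u.)
Correct weak derivative would be u'(x) = 2 - 2*x.


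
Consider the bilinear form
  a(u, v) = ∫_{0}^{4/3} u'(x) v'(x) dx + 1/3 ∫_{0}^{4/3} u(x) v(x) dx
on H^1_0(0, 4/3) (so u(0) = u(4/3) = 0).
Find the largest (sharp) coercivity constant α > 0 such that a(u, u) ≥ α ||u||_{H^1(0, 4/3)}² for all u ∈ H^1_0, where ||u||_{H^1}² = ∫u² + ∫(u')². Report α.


α = (16 + 27*π^2)/(3*(16 + 9*π^2))

Coercivity of a(·,·) on H^1_0(0, 4/3) means a(u, u) ≥ α ||u||_{H^1}² for every u ∈ H^1_0.
The interval has length L = 4/3, and Poincaré/coercivity depend only on L. Here a(u, u) = ∫(u')² + (1/3)·∫u².
Here 0 < c = 1/3 < 1. The condition a(u,u) ≥ α||u||_{H^1}² reads (1−α)∫(u')² ≥ (α−c)∫u². Any admissible α is ≤ 1 (rapidly oscillating u have ∫u²/∫(u')² → 0), and α = 1 would force 0 ≥ (1−c)∫u², impossible since c < 1; so 1−α > 0. By the sharp Poincaré inequality on H^1_0 of an interval of length L, ∫(u')² ≥ (π/L)²∫u² with equality for the first sine mode sin(π(x−x₀)/L) (x₀ the left endpoint), so the inequality holds for all u iff (1−α)(π/L)² ≥ α − c, i.e. α ≤ ((π/L)² + c)/((π/L)² + 1) = (1 + c(L/π)²)/(1 + (L/π)²). With (π/L)² = 9*π^2/16 and c = 1/3, the largest admissible constant is α = ((π/L)² + c)/((π/L)² + 1).
Simplifying, α = (16 + 27*π^2)/(3*(16 + 9*π^2)).


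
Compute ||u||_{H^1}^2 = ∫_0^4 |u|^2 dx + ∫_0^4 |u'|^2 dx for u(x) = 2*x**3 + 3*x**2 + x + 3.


||u||_{H^1}^2 = 3671096/105

The H^1 norm (squared) on an interval (0, L) is
  ||u||_{H^1}^2 = ∫_0^L u(x)^2 dx + ∫_0^L u'(x)^2 dx.
Compute u'(x) = 6*x**2 + 6*x + 1.
Then u(x)^2 = 4*x**6 + 12*x**5 + 13*x**4 + 18*x**3 + 19*x**2 + 6*x + 9 and u'(x)^2 = 36*x**4 + 72*x**3 + 48*x**2 + 12*x + 1.
Integrate each monomial from 0 to 4 using ∫_0^4 c·x^n dx = c·4^(n+1)/(n+1):
  ∫_0^4 u(x)^2 dx = ∫_0^4 (4*x^6 + 12*x^5 + 13*x^4 + 18*x^3 + 19*x^2 + 6*x + 9) dx. Term by term:
    ∫_0^4 4*x^6 dx = 65536/7;  ∫_0^4 12*x^5 dx = 8192;  ∫_0^4 13*x^4 dx = 13312/5;
    ∫_0^4 18*x^3 dx = 1152;  ∫_0^4 19*x^2 dx = 1216/3;  ∫_0^4 6*x dx = 48;
    ∫_0^4 9 dx = 36.
  Sum: 65536/7 + 8192 + 13312/5 + 1152 + 1216/3 + 48 + 36 = 2295092/105.
  ∫_0^4 u'(x)^2 dx = ∫_0^4 (36*x^4 + 72*x^3 + 48*x^2 + 12*x + 1) dx. Term by term:
    ∫_0^4 36*x^4 dx = 36864/5;  ∫_0^4 72*x^3 dx = 4608;  ∫_0^4 48*x^2 dx = 1024;
    ∫_0^4 12*x dx = 96;  ∫_0^4 1 dx = 4.
  Sum: 36864/5 + 4608 + 1024 + 96 + 4 = 65524/5.
Adding: ||u||_{H^1}^2 = 2295092/105 + 65524/5 = 3671096/105.


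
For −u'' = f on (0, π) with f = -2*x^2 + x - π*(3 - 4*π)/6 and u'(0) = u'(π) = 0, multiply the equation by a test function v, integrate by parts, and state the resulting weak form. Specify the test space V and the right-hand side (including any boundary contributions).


V = H^1(0, π) (no boundary constraint on v; u is determined up to an additive constant); weak form: ∫_0^π u'v' dx = ∫_0^π (-2*x^2 + x - π*(3 - 4*π)/6) v dx for all v ∈ V.

Multiply both sides by a test function v and integrate from 0 to π:
  ∫_0^π −u''(x) v(x) dx = ∫_0^π f(x) v(x) dx.
Integrate the LHS by parts once:
  ∫_0^π −u'' v dx = −[u'(x) v(x)]_0^π + ∫_0^π u'(x) v'(x) dx.
Thus ∫_0^π u'(x) v'(x) dx = ∫_0^π f(x) v(x) dx + [u'(x) v(x)]_0^π.
Choose V so that boundary terms are either known or forced to vanish.
u has homogeneous Neumann: u'(0) = u'(π) = 0. So [u' v]_0^π = 0·v(π) − 0·v(0) = 0 for any v; take V = H^1(0, π).
Weak formulation: find u (satisfying any essential BC) such that ∫_0^π u'(x) v'(x) dx = ∫_0^π f v dx for all v ∈ V (homogeneous Neumann, so boundary terms vanish).
Substituting f(x) = -2*x^2 + x - π*(3 - 4*π)/6, the right-hand side is ∫_0^π (-2*x^2 + x - π*(3 - 4*π)/6) v dx.
Compatibility check (pure Neumann): taking v ≡ 1 ∈ V gives 0 = ∫_0^π f dx + (0) − (0), i.e. ∫_0^π f dx must equal u'(0) − u'(π) = 0. Indeed ∫_0^π (-2*x^2 + x - π*(3 - 4*π)/6) dx = 0, so the data are compatible. The solution is then unique only up to an additive constant (fix it e.g. by requiring ∫_0^π u dx = 0).


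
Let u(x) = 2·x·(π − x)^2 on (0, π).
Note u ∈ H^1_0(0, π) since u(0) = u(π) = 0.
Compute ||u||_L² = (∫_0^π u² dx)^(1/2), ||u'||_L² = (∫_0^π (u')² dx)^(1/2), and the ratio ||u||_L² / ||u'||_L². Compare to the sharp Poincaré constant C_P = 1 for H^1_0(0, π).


||u||_L² / ||u'||_L² = sqrt(14)*π/14 < C_P = 1.

u(x) = 2·x·(π − x)^2, so u'(x) = 2*(x - π)*(3*x - π).
u(x) = 2·x·(π − x)^2 vanishes at x = 0 and x = π, so u ∈ H^1_0(0, π). Differentiate via the product rule and integrate the resulting polynomials term by term.
  ∫_0^π u² dx = ∫_0^π (4*x^6 - 16*π*x^5 + 24*π^2*x^4 - 16*π^3*x^3 + 4*π^4*x^2) dx. Term by term:
    ∫_0^π 4*x^6 dx = 4*π^7/7;  ∫_0^π -16*π*x^5 dx = -8*π^7/3;  ∫_0^π 24*π^2*x^4 dx = 24*π^7/5;
    ∫_0^π -16*π^3*x^3 dx = -4*π^7;  ∫_0^π 4*π^4*x^2 dx = 4*π^7/3.
  Sum: 4*π^7/7 − 8*π^7/3 + 24*π^7/5 − 4*π^7 + 4*π^7/3 = 4*π^7/105.
  ∫_0^π (u')² dx = ∫_0^π (36*x^4 - 96*π*x^3 + 88*π^2*x^2 - 32*π^3*x + 4*π^4) dx. Term by term:
    ∫_0^π 36*x^4 dx = 36*π^5/5;  ∫_0^π -96*π*x^3 dx = -24*π^5;  ∫_0^π 88*π^2*x^2 dx = 88*π^5/3;
    ∫_0^π -32*π^3*x dx = -16*π^5;  ∫_0^π 4*π^4 dx = 4*π^5.
  Sum: 36*π^5/5 − 24*π^5 + 88*π^5/3 − 16*π^5 + 4*π^5 = 8*π^5/15.
∫_0^π u² dx = 4*π^7/105, so ||u||_L² = 2*sqrt(105)*π^(7/2)/105.
∫_0^π (u')² dx = 8*π^5/15, so ||u'||_L² = 2*sqrt(30)*π^(5/2)/15.
Ratio ||u||_L² / ||u'||_L² = sqrt(14)*π/14.
Sharp Poincaré constant on H^1_0(0, π) is C_P = L/π = 1, achieved by sin(x).
A polynomial bump cannot attain the sharp Poincaré constant (only the first sine eigenfunction does), so the ratio is strictly less than C_P, consistent with ||u||_L² ≤ C_P ||u'||_L².


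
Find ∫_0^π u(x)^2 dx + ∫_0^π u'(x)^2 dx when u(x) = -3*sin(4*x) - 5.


||u||_{H^1(0,π)}^2 = 203*π/2

u'(x) = -12*cos(4*x).
Expand u² and (u')² and integrate term by term on (0, π), using: for integers n ≥ 1, ∫_0^π sin²(nx) dx = ∫_0^π cos²(nx) dx = π/2; for n ≠ n', ∫_0^π sin(nx)sin(n'x) dx = ∫_0^π cos(nx)cos(n'x) dx = 0; and by product-to-sum, ∫_0^π sin(nx)cos(n'x) dx = ½∫_0^π [sin((n+n')x) + sin((n−n')x)] dx, which is 0 when n+n' is even and 2n/(n²−n'²) when n+n' is odd (it need not vanish on (0, π)). For the constant mode: ∫_0^π 1 dx = π, ∫_0^π cos(nx) dx = 0, ∫_0^π sin(nx) dx = (1−(−1)^n)/n.
  u² squared terms: (-5)²·∫1 dx = 25·π = 25*π;  (-3)²·∫sin(4x)² dx = 9·π/2 = 9*π/2.
  u² cross terms: 2·(-5)·(-3)·∫1·sin(4x) dx = 30·(0) = 0.
  So ∫_0^π u² dx = 25*π + 9*π/2 + 0 = 59*π/2.
  (u')² squared terms: (-12)²·∫cos(4x)² dx = 144·π/2 = 72*π.
  So ∫_0^π (u')² dx = 72*π.
||u||_{H^1}^2 = (59*π/2) + (72*π) = 203*π/2.


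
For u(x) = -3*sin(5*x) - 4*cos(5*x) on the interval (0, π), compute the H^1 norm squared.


||u||_{H^1(0,π)}^2 = 325*π

u'(x) = 20*sin(5*x) - 15*cos(5*x).
Expand u² and (u')² and integrate term by term on (0, π), using: for integers n ≥ 1, ∫_0^π sin²(nx) dx = ∫_0^π cos²(nx) dx = π/2; for n ≠ n', ∫_0^π sin(nx)sin(n'x) dx = ∫_0^π cos(nx)cos(n'x) dx = 0; and by product-to-sum, ∫_0^π sin(nx)cos(n'x) dx = ½∫_0^π [sin((n+n')x) + sin((n−n')x)] dx, which is 0 when n+n' is even and 2n/(n²−n'²) when n+n' is odd (it need not vanish on (0, π)).
  u² squared terms: (-4)²·∫cos(5x)² dx = 16·π/2 = 8*π;  (-3)²·∫sin(5x)² dx = 9·π/2 = 9*π/2.
  u² cross terms: 2·(-4)·(-3)·∫cos(5x)·sin(5x) dx = 24·(0) = 0.
  So ∫_0^π u² dx = 8*π + 9*π/2 + 0 = 25*π/2.
  (u')² squared terms: (-15)²·∫cos(5x)² dx = 225·π/2 = 225*π/2;  (20)²·∫sin(5x)² dx = 400·π/2 = 200*π.
  (u')² cross terms: 2·(-15)·(20)·∫cos(5x)·sin(5x) dx = -600·(0) = 0.
  So ∫_0^π (u')² dx = 225*π/2 + 200*π + 0 = 625*π/2.
||u||_{H^1}^2 = (25*π/2) + (625*π/2) = 325*π.


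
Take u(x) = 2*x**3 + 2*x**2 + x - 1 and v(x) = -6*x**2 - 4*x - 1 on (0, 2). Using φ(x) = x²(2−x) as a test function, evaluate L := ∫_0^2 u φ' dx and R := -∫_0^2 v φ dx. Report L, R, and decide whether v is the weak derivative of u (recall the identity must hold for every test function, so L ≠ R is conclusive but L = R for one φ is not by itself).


LHS = -308/15, RHS = 308/15. No, v is not the weak derivative of u.

u(x) = 2*x**3 + 2*x**2 + x - 1, classical derivative u'(x) = 6*x**2 + 4*x + 1.
φ(x) = x²(2−x), so φ'(x) = x*(4 - 3*x).
Note φ(0) = φ(2) = 0, so the boundary term u·φ vanishes.
LHS = ∫_0^2 u(x) φ'(x) dx = ∫_0^2 (-6*x^5 + 2*x^4 + 5*x^3 + 7*x^2 - 4*x) dx. Term by term:
  ∫_0^2 -6*x^5 dx = -64;  ∫_0^2 2*x^4 dx = 64/5;  ∫_0^2 5*x^3 dx = 20;
  ∫_0^2 7*x^2 dx = 56/3;  ∫_0^2 -4*x dx = -8.
Sum: -64 + 64/5 + 20 + 56/3 − 8 = -308/15.
So LHS = -308/15.
∫_0^2 v(x) φ(x) dx = ∫_0^2 (6*x^5 - 8*x^4 - 7*x^3 - 2*x^2) dx. Term by term:
  ∫_0^2 6*x^5 dx = 64;  ∫_0^2 -8*x^4 dx = -256/5;  ∫_0^2 -7*x^3 dx = -28;
  ∫_0^2 -2*x^2 dx = -16/3.
Sum: 64 − 256/5 − 28 − 16/3 = -308/15.
So RHS = -∫_0^2 v(x) φ(x) dx = 308/15.
LHS − RHS = -616/15 ≠ 0, so the identity fails.
(For a valid weak derivative the identity must hold for EVERY test function, in particular this one. The failure shows v is NOT the weak derivative of u.)
Correct weak derivative would be u'(x) = 6*x**2 + 4*x + 1.


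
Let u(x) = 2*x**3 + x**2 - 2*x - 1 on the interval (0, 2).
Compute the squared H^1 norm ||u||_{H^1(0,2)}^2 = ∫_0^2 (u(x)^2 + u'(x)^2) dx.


||u||_{H^1}^2 = 33538/105

The H^1 norm (squared) on an interval (0, L) is
  ||u||_{H^1}^2 = ∫_0^L u(x)^2 dx + ∫_0^L u'(x)^2 dx.
Compute u'(x) = 6*x**2 + 2*x - 2.
Then u(x)^2 = 4*x**6 + 4*x**5 - 7*x**4 - 8*x**3 + 2*x**2 + 4*x + 1 and u'(x)^2 = 36*x**4 + 24*x**3 - 20*x**2 - 8*x + 4.
Integrate each monomial from 0 to 2 using ∫_0^2 c·x^n dx = c·2^(n+1)/(n+1):
  ∫_0^2 u(x)^2 dx = ∫_0^2 (4*x^6 + 4*x^5 - 7*x^4 - 8*x^3 + 2*x^2 + 4*x + 1) dx. Term by term:
    ∫_0^2 4*x^6 dx = 512/7;  ∫_0^2 4*x^5 dx = 128/3;  ∫_0^2 -7*x^4 dx = -224/5;
    ∫_0^2 -8*x^3 dx = -32;  ∫_0^2 2*x^2 dx = 16/3;  ∫_0^2 4*x dx = 8;
    ∫_0^2 1 dx = 2.
  Sum: 512/7 + 128/3 − 224/5 − 32 + 16/3 + 8 + 2 = 1902/35.
  ∫_0^2 u'(x)^2 dx = ∫_0^2 (36*x^4 + 24*x^3 - 20*x^2 - 8*x + 4) dx. Term by term:
    ∫_0^2 36*x^4 dx = 1152/5;  ∫_0^2 24*x^3 dx = 96;  ∫_0^2 -20*x^2 dx = -160/3;
    ∫_0^2 -8*x dx = -16;  ∫_0^2 4 dx = 8.
  Sum: 1152/5 + 96 − 160/3 − 16 + 8 = 3976/15.
Adding: ||u||_{H^1}^2 = 1902/35 + 3976/15 = 33538/105.


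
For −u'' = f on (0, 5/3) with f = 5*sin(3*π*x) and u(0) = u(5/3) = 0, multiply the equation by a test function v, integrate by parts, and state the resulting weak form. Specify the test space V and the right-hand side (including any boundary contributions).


V = H^1_0(0, 5/3) (so v(0) = v(5/3) = 0); weak form: ∫_0^5/3 u'v' dx = ∫_0^5/3 (5*sin(3*π*x)) v dx for all v ∈ V.

Multiply both sides by a test function v and integrate from 0 to 5/3:
  ∫_0^5/3 −u''(x) v(x) dx = ∫_0^5/3 f(x) v(x) dx.
Integrate the LHS by parts once:
  ∫_0^5/3 −u'' v dx = −[u'(x) v(x)]_0^5/3 + ∫_0^5/3 u'(x) v'(x) dx.
Thus ∫_0^5/3 u'(x) v'(x) dx = ∫_0^5/3 f(x) v(x) dx + [u'(x) v(x)]_0^5/3.
Choose V so that boundary terms are either known or forced to vanish.
u is Dirichlet: u(0) = u(5/3) = 0. Let V = H^1_0(0, 5/3); then v(0) = v(5/3) = 0, and [u' v]_0^5/3 = 0.
Weak formulation: find u (satisfying any essential BC) such that ∫_0^5/3 u'(x) v'(x) dx = ∫_0^5/3 f v dx for all v ∈ V.
Substituting f(x) = 5*sin(3*π*x), the right-hand side is ∫_0^5/3 (5*sin(3*π*x)) v dx.


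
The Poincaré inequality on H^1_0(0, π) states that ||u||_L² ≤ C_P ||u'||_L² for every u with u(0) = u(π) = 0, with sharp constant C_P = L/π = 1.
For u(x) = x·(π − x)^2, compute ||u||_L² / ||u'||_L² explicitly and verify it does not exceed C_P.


||u||_L² / ||u'||_L² = sqrt(14)*π/14 < C_P = 1.

u(x) = x·(π − x)^2, so u'(x) = (x - π)*(3*x - π).
u(x) = x·(π − x)^2 vanishes at x = 0 and x = π, so u ∈ H^1_0(0, π). Differentiate via the product rule and integrate the resulting polynomials term by term.
  ∫_0^π u² dx = ∫_0^π (x^6 - 4*π*x^5 + 6*π^2*x^4 - 4*π^3*x^3 + π^4*x^2) dx. Term by term:
    ∫_0^π x^6 dx = π^7/7;  ∫_0^π -4*π*x^5 dx = -2*π^7/3;  ∫_0^π 6*π^2*x^4 dx = 6*π^7/5;
    ∫_0^π -4*π^3*x^3 dx = -π^7;  ∫_0^π π^4*x^2 dx = π^7/3.
  Sum: π^7/7 − 2*π^7/3 + 6*π^7/5 − π^7 + π^7/3 = π^7/105.
  ∫_0^π (u')² dx = ∫_0^π (9*x^4 - 24*π*x^3 + 22*π^2*x^2 - 8*π^3*x + π^4) dx. Term by term:
    ∫_0^π 9*x^4 dx = 9*π^5/5;  ∫_0^π -24*π*x^3 dx = -6*π^5;  ∫_0^π 22*π^2*x^2 dx = 22*π^5/3;
    ∫_0^π -8*π^3*x dx = -4*π^5;  ∫_0^π π^4 dx = π^5.
  Sum: 9*π^5/5 − 6*π^5 + 22*π^5/3 − 4*π^5 + π^5 = 2*π^5/15.
∫_0^π u² dx = π^7/105, so ||u||_L² = sqrt(105)*π^(7/2)/105.
∫_0^π (u')² dx = 2*π^5/15, so ||u'||_L² = sqrt(30)*π^(5/2)/15.
Ratio ||u||_L² / ||u'||_L² = sqrt(14)*π/14.
Sharp Poincaré constant on H^1_0(0, π) is C_P = L/π = 1, achieved by sin(x).
A polynomial bump cannot attain the sharp Poincaré constant (only the first sine eigenfunction does), so the ratio is strictly less than C_P, consistent with ||u||_L² ≤ C_P ||u'||_L².


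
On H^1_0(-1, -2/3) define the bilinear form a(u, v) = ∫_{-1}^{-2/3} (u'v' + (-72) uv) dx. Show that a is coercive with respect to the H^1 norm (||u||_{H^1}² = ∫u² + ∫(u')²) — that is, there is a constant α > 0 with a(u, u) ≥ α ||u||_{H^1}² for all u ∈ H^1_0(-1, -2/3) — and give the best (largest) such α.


α = 9*(-8 + π^2)/(1 + 9*π^2)

Coercivity of a(·,·) on H^1_0(-1, -2/3) means a(u, u) ≥ α ||u||_{H^1}² for every u ∈ H^1_0.
The interval has length L = 1/3, and Poincaré/coercivity depend only on L. Here a(u, u) = ∫(u')² + (-72)·∫u².
Here c = -72 < 0 with |c| < (π/L)² = 9*π^2, so coercivity still holds. The condition a(u,u) ≥ α||u||_{H^1}² reads (1−α)∫(u')² ≥ (α−c)∫u². Any admissible α is ≤ 1 (rapidly oscillating u have ∫u²/∫(u')² → 0), and α = 1 would force 0 ≥ (1−c)∫u², impossible since c < 1; so 1−α > 0. By the sharp Poincaré inequality on H^1_0 of an interval of length L, ∫(u')² ≥ (π/L)²∫u² with equality for the first sine mode sin(π(x−x₀)/L) (x₀ the left endpoint), so the inequality holds for all u iff (1−α)(π/L)² ≥ α − c, i.e. α ≤ ((π/L)² + c)/((π/L)² + 1) = (1 + c(L/π)²)/(1 + (L/π)²). (Direct route, valid since c ≤ 0: Poincaré gives c∫u² ≥ c(L/π)²∫(u')², so a(u,u) ≥ (1 + c(L/π)²)∫(u')², while ||u||_{H^1}² ≤ (1 + (L/π)²)∫(u')²; dividing yields the same α.) With (π/L)² = 9*π^2 and c = -72, the largest admissible constant is α = ((π/L)² + c)/((π/L)² + 1).
Simplifying, α = 9*(-8 + π^2)/(1 + 9*π^2).


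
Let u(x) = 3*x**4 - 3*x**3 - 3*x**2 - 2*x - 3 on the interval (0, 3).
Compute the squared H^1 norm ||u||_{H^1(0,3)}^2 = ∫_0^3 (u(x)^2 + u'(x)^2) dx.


||u||_{H^1}^2 = 603039/28

The H^1 norm (squared) on an interval (0, L) is
  ||u||_{H^1}^2 = ∫_0^L u(x)^2 dx + ∫_0^L u'(x)^2 dx.
Compute u'(x) = 12*x**3 - 9*x**2 - 6*x - 2.
Then u(x)^2 = 9*x**8 - 18*x**7 - 9*x**6 + 6*x**5 + 3*x**4 + 30*x**3 + 22*x**2 + 12*x + 9 and u'(x)^2 = 144*x**6 - 216*x**5 - 63*x**4 + 60*x**3 + 72*x**2 + 24*x + 4.
Integrate each monomial from 0 to 3 using ∫_0^3 c·x^n dx = c·3^(n+1)/(n+1):
  ∫_0^3 u(x)^2 dx = ∫_0^3 (9*x^8 - 18*x^7 - 9*x^6 + 6*x^5 + 3*x^4 + 30*x^3 + 22*x^2 + 12*x + 9) dx. Term by term:
    ∫_0^3 9*x^8 dx = 19683;  ∫_0^3 -18*x^7 dx = -59049/4;  ∫_0^3 -9*x^6 dx = -19683/7;
    ∫_0^3 6*x^5 dx = 729;  ∫_0^3 3*x^4 dx = 729/5;  ∫_0^3 30*x^3 dx = 1215/2;
    ∫_0^3 22*x^2 dx = 198;  ∫_0^3 12*x dx = 54;  ∫_0^3 9 dx = 27.
  Sum: 19683 − 59049/4 − 19683/7 + 729 + 729/5 + 1215/2 + 198 + 54 + 27 = 541827/140.
  ∫_0^3 u'(x)^2 dx = ∫_0^3 (144*x^6 - 216*x^5 - 63*x^4 + 60*x^3 + 72*x^2 + 24*x + 4) dx. Term by term:
    ∫_0^3 144*x^6 dx = 314928/7;  ∫_0^3 -216*x^5 dx = -26244;  ∫_0^3 -63*x^4 dx = -15309/5;
    ∫_0^3 60*x^3 dx = 1215;  ∫_0^3 72*x^2 dx = 648;  ∫_0^3 24*x dx = 108;
    ∫_0^3 4 dx = 12.
  Sum: 314928/7 − 26244 − 15309/5 + 1215 + 648 + 108 + 12 = 618342/35.
Adding: ||u||_{H^1}^2 = 541827/140 + 618342/35 = 603039/28.


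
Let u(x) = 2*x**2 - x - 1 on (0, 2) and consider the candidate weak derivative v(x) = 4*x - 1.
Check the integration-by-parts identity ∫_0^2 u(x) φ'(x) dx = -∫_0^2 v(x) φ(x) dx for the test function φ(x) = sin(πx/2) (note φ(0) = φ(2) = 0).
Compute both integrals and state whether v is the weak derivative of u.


LHS = -12/π, RHS = -12/π. Yes, v = u' weakly.

u(x) = 2*x**2 - x - 1, classical derivative u'(x) = 4*x - 1.
φ(x) = sin(πx/2), so φ'(x) = π*cos(π*x/2)/2.
Note φ(0) = φ(2) = 0, so the boundary term u·φ vanishes.
LHS = ∫_0^2 u(x) φ'(x) dx = ∫_0^2 (π*x^2*cos(π*x/2) - π*x*cos(π*x/2)/2 - π*cos(π*x/2)/2) dx. Term by term:
  ∫_0^2 -π*cos(π*x/2)/2 dx = 0;  ∫_0^2 π*x^2*cos(π*x/2) dx = -16/π;  ∫_0^2 -π*x*cos(π*x/2)/2 dx = 4/π.
Sum: 0 − 16/π + 4/π = -12/π.
So LHS = -12/π.
∫_0^2 v(x) φ(x) dx = ∫_0^2 (4*x*sin(π*x/2) - sin(π*x/2)) dx. Term by term:
  ∫_0^2 -sin(π*x/2) dx = -4/π;  ∫_0^2 4*x*sin(π*x/2) dx = 16/π.
Sum: -4/π + 16/π = 12/π.
So RHS = -∫_0^2 v(x) φ(x) dx = -12/π.
LHS = RHS, so the identity holds for this test φ.
Moreover u is smooth here and v(x) = u'(x) = 4*x - 1 pointwise, so the identity holds for every test function. Hence v is the weak derivative of u.


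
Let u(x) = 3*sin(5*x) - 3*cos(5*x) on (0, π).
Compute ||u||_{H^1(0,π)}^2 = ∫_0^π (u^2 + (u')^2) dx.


||u||_{H^1(0,π)}^2 = 234*π

u'(x) = 15*sin(5*x) + 15*cos(5*x).
Expand u² and (u')² and integrate term by term on (0, π), using: for integers n ≥ 1, ∫_0^π sin²(nx) dx = ∫_0^π cos²(nx) dx = π/2; for n ≠ n', ∫_0^π sin(nx)sin(n'x) dx = ∫_0^π cos(nx)cos(n'x) dx = 0; and by product-to-sum, ∫_0^π sin(nx)cos(n'x) dx = ½∫_0^π [sin((n+n')x) + sin((n−n')x)] dx, which is 0 when n+n' is even and 2n/(n²−n'²) when n+n' is odd (it need not vanish on (0, π)).
  u² squared terms: (-3)²·∫cos(5x)² dx = 9·π/2 = 9*π/2;  (3)²·∫sin(5x)² dx = 9·π/2 = 9*π/2.
  u² cross terms: 2·(-3)·(3)·∫cos(5x)·sin(5x) dx = -18·(0) = 0.
  So ∫_0^π u² dx = 9*π/2 + 9*π/2 + 0 = 9*π.
  (u')² squared terms: (15)²·∫cos(5x)² dx = 225·π/2 = 225*π/2;  (15)²·∫sin(5x)² dx = 225·π/2 = 225*π/2.
  (u')² cross terms: 2·(15)·(15)·∫cos(5x)·sin(5x) dx = 450·(0) = 0.
  So ∫_0^π (u')² dx = 225*π/2 + 225*π/2 + 0 = 225*π.
||u||_{H^1}^2 = (9*π) + (225*π) = 234*π.


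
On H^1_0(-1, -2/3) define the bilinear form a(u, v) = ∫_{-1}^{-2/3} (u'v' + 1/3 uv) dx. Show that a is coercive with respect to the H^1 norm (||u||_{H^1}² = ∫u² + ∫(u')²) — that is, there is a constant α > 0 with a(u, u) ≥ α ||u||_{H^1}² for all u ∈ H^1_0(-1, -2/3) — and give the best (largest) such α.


α = (1 + 27*π^2)/(3*(1 + 9*π^2))

Coercivity of a(·,·) on H^1_0(-1, -2/3) means a(u, u) ≥ α ||u||_{H^1}² for every u ∈ H^1_0.
The interval has length L = 1/3, and Poincaré/coercivity depend only on L. Here a(u, u) = ∫(u')² + (1/3)·∫u².
Here 0 < c = 1/3 < 1. The condition a(u,u) ≥ α||u||_{H^1}² reads (1−α)∫(u')² ≥ (α−c)∫u². Any admissible α is ≤ 1 (rapidly oscillating u have ∫u²/∫(u')² → 0), and α = 1 would force 0 ≥ (1−c)∫u², impossible since c < 1; so 1−α > 0. By the sharp Poincaré inequality on H^1_0 of an interval of length L, ∫(u')² ≥ (π/L)²∫u² with equality for the first sine mode sin(π(x−x₀)/L) (x₀ the left endpoint), so the inequality holds for all u iff (1−α)(π/L)² ≥ α − c, i.e. α ≤ ((π/L)² + c)/((π/L)² + 1) = (1 + c(L/π)²)/(1 + (L/π)²). With (π/L)² = 9*π^2 and c = 1/3, the largest admissible constant is α = ((π/L)² + c)/((π/L)² + 1).
Simplifying, α = (1 + 27*π^2)/(3*(1 + 9*π^2)).


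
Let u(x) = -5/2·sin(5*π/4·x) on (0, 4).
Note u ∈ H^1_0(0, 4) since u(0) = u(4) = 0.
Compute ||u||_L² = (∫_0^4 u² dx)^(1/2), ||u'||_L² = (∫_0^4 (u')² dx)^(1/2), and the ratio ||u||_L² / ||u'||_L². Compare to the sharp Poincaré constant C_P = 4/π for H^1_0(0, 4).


||u||_L² / ||u'||_L² = 4/(5*π) < C_P = 4/π.

u(x) = -5/2·sin(5*π/4·x), so u'(x) = -25*π*cos(5*π*x/4)/8.
Writing u(x) = A·sin(kπx/L) with A = -5/2 and k = 5, use ∫_0^L sin²(kπx/L) dx = L/2 and ∫_0^L cos²(kπx/L) dx = L/2.
u² = 25/4·sin²(5*π/4·x) and (u')² = 625*π^2/64·cos²(5*π/4·x), and each of sin², cos² integrates to L/2 = 2 over (0, 4).
∫_0^4 u² dx = 25/2, so ||u||_L² = 5*sqrt(2)/2.
∫_0^4 (u')² dx = 625*π^2/32, so ||u'||_L² = 25*sqrt(2)*π/8.
Ratio ||u||_L² / ||u'||_L² = 4/(5*π).
Sharp Poincaré constant on H^1_0(0, 4) is C_P = L/π = 4/π, achieved by sin(π/4·x).
This is the k = 5 harmonic; the ratio L/(kπ) is strictly less than C_P = L/π, consistent with the sharp inequality ||u||_L² ≤ C_P ||u'||_L².
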